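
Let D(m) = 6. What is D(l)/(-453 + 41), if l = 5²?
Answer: -3/206 ≈ -0.014563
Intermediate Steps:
l = 25
D(l)/(-453 + 41) = 6/(-453 + 41) = 6/(-412) = 6*(-1/412) = -3/206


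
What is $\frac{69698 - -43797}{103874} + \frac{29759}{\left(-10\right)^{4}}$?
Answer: $\frac{2113068183}{519370000} \approx 4.0685$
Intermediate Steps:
$\frac{69698 - -43797}{103874} + \frac{29759}{\left(-10\right)^{4}} = \left(69698 + 43797\right) \frac{1}{103874} + \frac{29759}{10000} = 113495 \cdot \frac{1}{103874} + 29759 \cdot \frac{1}{10000} = \frac{113495}{103874} + \frac{29759}{10000} = \frac{2113068183}{519370000}$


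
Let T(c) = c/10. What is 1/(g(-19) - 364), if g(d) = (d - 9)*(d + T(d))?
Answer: 5/1106 ≈ 0.0045208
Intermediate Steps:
T(c) = c/10
g(d) = 11*d*(-9 + d)/10 (g(d) = (d - 9)*(d + d/10) = (-9 + d)*(11*d/10) = 11*d*(-9 + d)/10)
1/(g(-19) - 364) = 1/((11/10)*(-19)*(-9 - 19) - 364) = 1/((11/10)*(-19)*(-28) - 364) = 1/(2926/5 - 364) = 1/(1106/5) = 5/1106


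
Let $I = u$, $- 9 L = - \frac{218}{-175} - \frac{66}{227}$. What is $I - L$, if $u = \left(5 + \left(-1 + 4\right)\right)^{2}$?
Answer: $\frac{22919536}{357525} \approx 64.106$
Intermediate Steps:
$u = 64$ ($u = \left(5 + 3\right)^{2} = 8^{2} = 64$)
$L = - \frac{37936}{357525}$ ($L = - \frac{- \frac{218}{-175} - \frac{66}{227}}{9} = - \frac{\left(-218\right) \left(- \frac{1}{175}\right) - \frac{66}{227}}{9} = - \frac{\frac{218}{175} - \frac{66}{227}}{9} = \left(- \frac{1}{9}\right) \frac{37936}{39725} = - \frac{37936}{357525} \approx -0.10611$)
$I = 64$
$I - L = 64 - - \frac{37936}{357525} = 64 + \frac{37936}{357525} = \frac{22919536}{357525}$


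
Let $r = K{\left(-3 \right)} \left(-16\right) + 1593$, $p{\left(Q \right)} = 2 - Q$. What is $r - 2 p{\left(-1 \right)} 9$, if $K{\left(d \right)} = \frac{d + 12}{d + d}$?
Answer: $1563$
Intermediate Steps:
$K{\left(d \right)} = \frac{12 + d}{2 d}$
$r = 1617$ ($r = \frac{12 - 3}{2 \left(-3\right)} \left(-16\right) + 1593 = \frac{1}{2} \left(- \frac{1}{3}\right) 9 \left(-16\right) + 1593 = \left(- \frac{3}{2}\right) \left(-16\right) + 1593 = 24 + 1593 = 1617$)
$r - 2 p{\left(-1 \right)} 9 = 1617 - 2 \left(2 - -1\right) 9 = 1617 - 2 \left(2 + 1\right) 9 = 1617 - 2 \cdot 3 \cdot 9 = 1617 - 6 \cdot 9 = 1617 - 54 = 1563$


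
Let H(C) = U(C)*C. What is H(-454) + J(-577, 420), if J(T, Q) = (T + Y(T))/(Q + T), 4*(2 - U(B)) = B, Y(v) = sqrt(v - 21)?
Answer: -8232032/157 - I*sqrt(598)/157 ≈ -52433.0 - 0.15576*I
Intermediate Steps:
Y(v) = sqrt(-21 + v)
U(B) = 2 - B/4
J(T, Q) = (T + sqrt(-21 + T))/(Q + T)
H(C) = C*(2 - C/4) (H(C) = (2 - C/4)*C = C*(2 - C/4))
H(-454) + J(-577, 420) = (1/4)*(-454)*(8 - 1*(-454)) + (-577 + sqrt(-21 - 577))/(420 - 577) = (1/4)*(-454)*(8 + 454) + (-577 + sqrt(-598))/(-157) = (1/4)*(-454)*462 - (-577 + I*sqrt(598))/157 = -52437 + (577/157 - I*sqrt(598)/157) = -8232032/157 - I*sqrt(598)/157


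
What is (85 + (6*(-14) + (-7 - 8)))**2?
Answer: 196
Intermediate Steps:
(85 + (6*(-14) + (-7 - 8)))**2 = (85 + (-84 - 15))**2 = (85 - 99)**2 = (-14)**2 = 196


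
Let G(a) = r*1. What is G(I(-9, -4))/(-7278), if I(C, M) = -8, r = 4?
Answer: -2/3639 ≈ -0.00054960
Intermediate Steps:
G(a) = 4 (G(a) = 4*1 = 4)
G(I(-9, -4))/(-7278) = 4/(-7278) = 4*(-1/7278) = -2/3639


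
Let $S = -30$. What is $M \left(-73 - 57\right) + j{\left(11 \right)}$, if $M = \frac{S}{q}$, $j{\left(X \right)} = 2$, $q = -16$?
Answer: $- \frac{967}{4} \approx -241.75$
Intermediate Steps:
$M = \frac{15}{8}$ ($M = - \frac{30}{-16} = \left(-30\right) \left(- \frac{1}{16}\right) = \frac{15}{8} \approx 1.875$)
$M \left(-73 - 57\right) + j{\left(11 \right)} = \frac{15 \left(-73 - 57\right)}{8} + 2 = \frac{15}{8} \left(-130\right) + 2 = - \frac{975}{4} + 2 = - \frac{967}{4}$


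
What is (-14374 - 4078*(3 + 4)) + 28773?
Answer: -14147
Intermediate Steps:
(-14374 - 4078*(3 + 4)) + 28773 = (-14374 - 4078*7) + 28773 = (-14374 - 28546) + 28773 = -42920 + 28773 = -14147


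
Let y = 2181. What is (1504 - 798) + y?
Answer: 2887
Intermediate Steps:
(1504 - 798) + y = (1504 - 798) + 2181 = 706 + 2181 = 2887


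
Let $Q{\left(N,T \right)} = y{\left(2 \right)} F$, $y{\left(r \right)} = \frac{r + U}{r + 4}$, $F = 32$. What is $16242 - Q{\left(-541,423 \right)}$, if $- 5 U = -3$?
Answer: $\frac{243422}{15} \approx 16228.0$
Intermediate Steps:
$U = \frac{3}{5}$ ($U = \left(- \frac{1}{5}\right) \left(-3\right) = \frac{3}{5} \approx 0.6$)
$y{\left(r \right)} = \frac{\frac{3}{5} + r}{4 + r}$ ($y{\left(r \right)} = \frac{r + \frac{3}{5}}{r + 4} = \frac{\frac{3}{5} + r}{4 + r}$)
$Q{\left(N,T \right)} = \frac{208}{15}$ ($Q{\left(N,T \right)} = \frac{\frac{3}{5} + 2}{4 + 2} \cdot 32 = \frac{1}{6} \cdot \frac{13}{5} \cdot 32 = \frac{13}{30} \cdot 32 = \frac{208}{15}$)
$16242 - Q{\left(-541,423 \right)} = 16242 - \frac{208}{15} = \frac{243422}{15}$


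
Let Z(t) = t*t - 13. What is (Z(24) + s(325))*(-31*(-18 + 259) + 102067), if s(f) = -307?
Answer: 24216576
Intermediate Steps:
Z(t) = -13 + t**2 (Z(t) = t**2 - 13 = -13 + t**2)
(Z(24) + s(325))*(-31*(-18 + 259) + 102067) = ((-13 + 24**2) - 307)*(-31*(-18 + 259) + 102067) = ((-13 + 576) - 307)*(-31*241 + 102067) = (563 - 307)*(-7471 + 102067) = 256*94596 = 24216576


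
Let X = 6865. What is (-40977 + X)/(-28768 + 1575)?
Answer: 34112/27193 ≈ 1.2544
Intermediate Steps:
(-40977 + X)/(-28768 + 1575) = (-40977 + 6865)/(-28768 + 1575) = -34112/(-27193) = -34112*(-1/27193) = 34112/27193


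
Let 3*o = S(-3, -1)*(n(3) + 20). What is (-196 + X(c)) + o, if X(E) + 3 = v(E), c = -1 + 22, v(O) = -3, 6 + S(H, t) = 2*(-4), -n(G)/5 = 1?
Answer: -272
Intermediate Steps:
n(G) = -5 (n(G) = -5*1 = -5)
S(H, t) = -14 (S(H, t) = -6 + 2*(-4) = -6 - 8 = -14)
c = 21
X(E) = -6 (X(E) = -3 - 3 = -6)
o = -70 (o = (-14*(-5 + 20))/3 = (-14*15)/3 = (⅓)*(-210) = -70)
(-196 + X(c)) + o = (-196 - 6) - 70 = -202 - 70 = -272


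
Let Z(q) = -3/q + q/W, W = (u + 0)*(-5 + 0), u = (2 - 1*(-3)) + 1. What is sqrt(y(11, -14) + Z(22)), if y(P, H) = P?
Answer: sqrt(1103190)/330 ≈ 3.1828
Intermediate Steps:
u = 6 (u = (2 + 3) + 1 = 5 + 1 = 6)
W = -30 (W = (6 + 0)*(-5 + 0) = 6*(-5) = -30)
Z(q) = -3/q - q/30 (Z(q) = -3/q + q/(-30) = -3/q + q*(-1/30) = -3/q - q/30)
sqrt(y(11, -14) + Z(22)) = sqrt(11 + (-3/22 - 1/30*22)) = sqrt(11 + (-3*1/22 - 11/15)) = sqrt(11 + (-3/22 - 11/15)) = sqrt(11 - 287/330) = sqrt(3343/330) = sqrt(1103190)/330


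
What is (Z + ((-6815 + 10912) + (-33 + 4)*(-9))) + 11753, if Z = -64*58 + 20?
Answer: 12419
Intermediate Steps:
Z = -3692 (Z = -3712 + 20 = -3692)
(Z + ((-6815 + 10912) + (-33 + 4)*(-9))) + 11753 = (-3692 + ((-6815 + 10912) + (-33 + 4)*(-9))) + 11753 = (-3692 + (4097 - 29*(-9))) + 11753 = (-3692 + (4097 + 261)) + 11753 = (-3692 + 4358) + 11753 = 666 + 11753 = 12419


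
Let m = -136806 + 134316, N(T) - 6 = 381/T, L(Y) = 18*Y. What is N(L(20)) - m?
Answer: 299647/120 ≈ 2497.1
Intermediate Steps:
N(T) = 6 + 381/T
m = -2490
N(L(20)) - m = (6 + 381/((18*20))) - 1*(-2490) = (6 + 381/360) + 2490 = (6 + 381*(1/360)) + 2490 = (6 + 127/120) + 2490 = 847/120 + 2490 = 299647/120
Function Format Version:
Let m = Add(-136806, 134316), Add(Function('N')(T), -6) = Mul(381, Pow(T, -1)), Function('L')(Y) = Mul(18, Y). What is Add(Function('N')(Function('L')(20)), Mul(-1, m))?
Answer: Rational(299647, 120) ≈ 2497.1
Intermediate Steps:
Function('N')(T) = Add(6, Mul(381, Pow(T, -1)))
m = -2490
Add(Function('N')(Function('L')(20)), Mul(-1, m)) = Add(Add(6, Mul(381, Pow(Mul(18, 20), -1))), Mul(-1, -2490)) = Add(Add(6, Mul(381, Pow(360, -1))), 2490) = Add(Add(6, Mul(381, Rational(1, 360))), 2490) = Add(Add(6, Rational(127, 120)), 2490) = Add(Rational(847, 120), 2490) = Rational(299647, 120)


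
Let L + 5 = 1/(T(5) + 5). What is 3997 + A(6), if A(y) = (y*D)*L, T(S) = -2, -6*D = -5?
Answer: 11921/3 ≈ 3973.7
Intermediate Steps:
D = ⅚ (D = -⅙*(-5) = ⅚ ≈ 0.83333)
L = -14/3 (L = -5 + 1/(-2 + 5) = -5 + 1/3 = -5 + ⅓ = -14/3 ≈ -4.6667)
A(y) = -35*y/9 (A(y) = (y*(⅚))*(-14/3) = (5*y/6)*(-14/3) = -35*y/9)
3997 + A(6) = 3997 - 35/9*6 = 3997 - 70/3 = 11921/3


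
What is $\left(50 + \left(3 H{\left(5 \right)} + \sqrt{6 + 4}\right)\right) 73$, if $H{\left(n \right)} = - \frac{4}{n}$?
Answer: $\frac{17374}{5} + 73 \sqrt{10} \approx 3705.6$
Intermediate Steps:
$\left(50 + \left(3 H{\left(5 \right)} + \sqrt{6 + 4}\right)\right) 73 = \left(50 + \left(3 \left(- \frac{4}{5}\right) + \sqrt{6 + 4}\right)\right) 73 = \left(50 + \left(3 \left(\left(-4\right) \frac{1}{5}\right) + \sqrt{10}\right)\right) 73 = \left(50 + \left(3 \left(- \frac{4}{5}\right) + \sqrt{10}\right)\right) 73 = \left(50 - \left(\frac{12}{5} - \sqrt{10}\right)\right) 73 = \left(\frac{238}{5} + \sqrt{10}\right) 73 = \frac{17374}{5} + 73 \sqrt{10}$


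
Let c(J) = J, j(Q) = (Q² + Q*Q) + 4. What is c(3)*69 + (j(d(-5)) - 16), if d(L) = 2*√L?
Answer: 155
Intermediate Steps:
j(Q) = 4 + 2*Q² (j(Q) = (Q² + Q²) + 4 = 2*Q² + 4 = 4 + 2*Q²)
c(3)*69 + (j(d(-5)) - 16) = 3*69 + ((4 + 2*(2*√(-5))²) - 16) = 207 + ((4 + 2*(2*(I*√5))²) - 16) = 207 + ((4 + 2*(2*I*√5)²) - 16) = 207 + ((4 + 2*(-20)) - 16) = 207 + ((4 - 40) - 16) = 207 + (-36 - 16) = 207 - 52 = 155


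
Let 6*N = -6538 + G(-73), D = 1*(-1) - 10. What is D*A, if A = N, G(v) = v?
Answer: 72721/6 ≈ 12120.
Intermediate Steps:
D = -11 (D = -1 - 10 = -11)
N = -6611/6 (N = (-6538 - 73)/6 = (1/6)*(-6611) = -6611/6 ≈ -1101.8)
A = -6611/6 ≈ -1101.8
D*A = -11*(-6611/6) = 72721/6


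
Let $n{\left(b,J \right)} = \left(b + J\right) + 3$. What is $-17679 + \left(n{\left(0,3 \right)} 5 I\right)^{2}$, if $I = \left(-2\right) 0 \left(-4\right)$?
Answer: $-17679$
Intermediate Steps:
$n{\left(b,J \right)} = 3 + J + b$ ($n{\left(b,J \right)} = \left(J + b\right) + 3 = 3 + J + b$)
$I = 0$ ($I = 0 \left(-4\right) = 0$)
$-17679 + \left(n{\left(0,3 \right)} 5 I\right)^{2} = -17679 + \left(\left(3 + 3 + 0\right) 5 \cdot 0\right)^{2} = -17679 + \left(6 \cdot 5 \cdot 0\right)^{2} = -17679 + \left(30 \cdot 0\right)^{2} = -17679 + 0^{2} = -17679 + 0 = -17679$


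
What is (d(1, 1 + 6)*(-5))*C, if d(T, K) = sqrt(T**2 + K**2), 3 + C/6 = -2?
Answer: 750*sqrt(2) ≈ 1060.7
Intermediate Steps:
C = -30 (C = -18 + 6*(-2) = -18 - 12 = -30)
d(T, K) = sqrt(K**2 + T**2)
(d(1, 1 + 6)*(-5))*C = (sqrt((1 + 6)**2 + 1**2)*(-5))*(-30) = (sqrt(7**2 + 1)*(-5))*(-30) = (sqrt(49 + 1)*(-5))*(-30) = (sqrt(50)*(-5))*(-30) = ((5*sqrt(2))*(-5))*(-30) = -25*sqrt(2)*(-30) = 750*sqrt(2)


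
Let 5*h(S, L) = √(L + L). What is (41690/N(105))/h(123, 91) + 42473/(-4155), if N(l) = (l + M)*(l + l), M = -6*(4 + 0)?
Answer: -42473/4155 + 20845*√182/309582 ≈ -9.3138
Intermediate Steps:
h(S, L) = √2*√L/5 (h(S, L) = √(L + L)/5 = √(2*L)/5 = (√2*√L)/5 = √2*√L/5)
M = -24 (M = -6*4 = -24)
N(l) = 2*l*(-24 + l) (N(l) = (l - 24)*(l + l) = (-24 + l)*(2*l) = 2*l*(-24 + l))
(41690/N(105))/h(123, 91) + 42473/(-4155) = (41690/((2*105*(-24 + 105))))/((√2*√91/5)) + 42473/(-4155) = (41690/((2*105*81)))/((√182/5)) + 42473*(-1/4155) = (41690/17010)*(5*√182/182) - 42473/4155 = (41690*(1/17010))*(5*√182/182) - 42473/4155 = 4169*(5*√182/182)/1701 - 42473/4155 = 20845*√182/309582 - 42473/4155 = -42473/4155 + 20845*√182/309582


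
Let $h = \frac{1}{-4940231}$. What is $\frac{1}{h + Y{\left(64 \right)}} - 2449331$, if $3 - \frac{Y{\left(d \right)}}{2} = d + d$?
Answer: $- \frac{3025065241254812}{1235057751} \approx -2.4493 \cdot 10^{6}$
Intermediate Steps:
$Y{\left(d \right)} = 6 - 4 d$ ($Y{\left(d \right)} = 6 - 2 \left(d + d\right) = 6 - 2 \cdot 2 d = 6 - 4 d$)
$h = - \frac{1}{4940231} \approx -2.0242 \cdot 10^{-7}$
$\frac{1}{h + Y{\left(64 \right)}} - 2449331 = \frac{1}{- \frac{1}{4940231} + \left(6 - 256\right)} - 2449331 = \frac{1}{- \frac{1}{4940231} - 250} - 2449331 = \frac{1}{- \frac{1235057751}{4940231}} - 2449331 = - \frac{4940231}{1235057751} - 2449331 = - \frac{3025065241254812}{1235057751}$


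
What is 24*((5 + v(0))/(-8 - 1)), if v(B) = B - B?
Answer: -40/3 ≈ -13.333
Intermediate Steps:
v(B) = 0
24*((5 + v(0))/(-8 - 1)) = 24*((5 + 0)/(-8 - 1)) = 24*(5/(-9)) = 24*(5*(-⅑)) = 24*(-5/9) = -40/3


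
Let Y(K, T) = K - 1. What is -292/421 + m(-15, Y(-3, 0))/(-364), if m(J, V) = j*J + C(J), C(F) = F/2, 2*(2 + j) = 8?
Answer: -181001/306488 ≈ -0.59056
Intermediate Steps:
j = 2 (j = -2 + (½)*8 = -2 + 4 = 2)
C(F) = F/2 (C(F) = F*(½) = F/2)
Y(K, T) = -1 + K
m(J, V) = 5*J/2 (m(J, V) = 2*J + J/2 = 5*J/2)
-292/421 + m(-15, Y(-3, 0))/(-364) = -292/421 + ((5/2)*(-15))/(-364) = -292*1/421 - 75/2*(-1/364) = -292/421 + 75/728 = -181001/306488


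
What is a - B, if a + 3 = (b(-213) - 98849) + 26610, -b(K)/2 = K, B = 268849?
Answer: -340665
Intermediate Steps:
b(K) = -2*K
a = -71816 (a = -3 + ((-2*(-213) - 98849) + 26610) = -3 + ((426 - 98849) + 26610) = -3 + (-98423 + 26610) = -3 - 71813 = -71816)
a - B = -71816 - 1*268849 = -71816 - 268849 = -340665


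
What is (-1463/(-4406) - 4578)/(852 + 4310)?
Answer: -20169205/22743772 ≈ -0.88680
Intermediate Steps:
(-1463/(-4406) - 4578)/(852 + 4310) = (-1463*(-1/4406) - 4578)/5162 = (1463/4406 - 4578)*(1/5162) = -20169205/4406*1/5162 = -20169205/22743772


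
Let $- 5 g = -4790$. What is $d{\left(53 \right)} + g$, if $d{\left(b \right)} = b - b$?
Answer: $958$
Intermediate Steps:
$g = 958$ ($g = \left(- \frac{1}{5}\right) \left(-4790\right) = 958$)
$d{\left(b \right)} = 0$
$d{\left(53 \right)} + g = 0 + 958 = 958$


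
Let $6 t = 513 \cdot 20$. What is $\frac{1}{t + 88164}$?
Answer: $\frac{1}{89874} \approx 1.1127 \cdot 10^{-5}$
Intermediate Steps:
$t = 1710$ ($t = \frac{513 \cdot 20}{6} = \frac{1}{6} \cdot 10260 = 1710$)
$\frac{1}{t + 88164} = \frac{1}{1710 + 88164} = \frac{1}{89874}$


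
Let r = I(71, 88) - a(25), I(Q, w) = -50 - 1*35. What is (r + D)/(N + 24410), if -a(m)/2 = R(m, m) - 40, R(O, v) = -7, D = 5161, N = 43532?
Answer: 2491/33971 ≈ 0.073327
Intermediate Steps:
I(Q, w) = -85 (I(Q, w) = -50 - 35 = -85)
a(m) = 94 (a(m) = -2*(-7 - 40) = -2*(-47) = 94)
r = -179 (r = -85 - 1*94 = -85 - 94 = -179)
(r + D)/(N + 24410) = (-179 + 5161)/(43532 + 24410) = 4982/67942 = 4982*(1/67942) = 2491/33971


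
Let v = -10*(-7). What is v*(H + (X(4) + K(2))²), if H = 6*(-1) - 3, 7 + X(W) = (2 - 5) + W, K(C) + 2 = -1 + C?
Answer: 2800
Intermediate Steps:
K(C) = -3 + C (K(C) = -2 + (-1 + C) = -3 + C)
X(W) = -10 + W (X(W) = -7 + ((2 - 5) + W) = -7 + (-3 + W) = -10 + W)
H = -9 (H = -6 - 3 = -9)
v = 70
v*(H + (X(4) + K(2))²) = 70*(-9 + ((-10 + 4) + (-3 + 2))²) = 70*(-9 + (-6 - 1)²) = 70*(-9 + (-7)²) = 70*(-9 + 49) = 70*40 = 2800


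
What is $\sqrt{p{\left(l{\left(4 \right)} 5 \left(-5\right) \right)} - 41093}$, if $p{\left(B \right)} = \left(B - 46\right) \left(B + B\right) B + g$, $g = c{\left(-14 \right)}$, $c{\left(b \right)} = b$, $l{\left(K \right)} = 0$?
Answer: $i \sqrt{41107} \approx 202.75 i$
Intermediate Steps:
$g = -14$
$p{\left(B \right)} = -14 + 2 B^{2} \left(-46 + B\right)$ ($p{\left(B \right)} = \left(B - 46\right) \left(B + B\right) B - 14 = \left(-46 + B\right) 2 B B - 14 = 2 B \left(-46 + B\right) B - 14 = 2 B^{2} \left(-46 + B\right) - 14 = -14 + 2 B^{2} \left(-46 + B\right)$)
$\sqrt{p{\left(l{\left(4 \right)} 5 \left(-5\right) \right)} - 41093} = \sqrt{\left(-14 - 92 \left(0 \cdot 5 \left(-5\right)\right)^{2} + 2 \left(0 \cdot 5 \left(-5\right)\right)^{3}\right) - 41093} = \sqrt{\left(-14 - 92 \left(0 \left(-5\right)\right)^{2} + 2 \left(0 \left(-5\right)\right)^{3}\right) - 41093} = \sqrt{\left(-14 - 92 \cdot 0^{2} + 2 \cdot 0^{3}\right) - 41093} = \sqrt{\left(-14 - 0 + 2 \cdot 0\right) - 41093} = \sqrt{\left(-14 + 0 + 0\right) - 41093} = \sqrt{-14 - 41093} = \sqrt{-41107} = i \sqrt{41107}$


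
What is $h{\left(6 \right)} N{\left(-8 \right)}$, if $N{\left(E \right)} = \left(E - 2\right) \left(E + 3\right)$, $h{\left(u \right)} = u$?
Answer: $300$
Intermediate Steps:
$N{\left(E \right)} = \left(-2 + E\right) \left(3 + E\right)$
$h{\left(6 \right)} N{\left(-8 \right)} = 6 \left(-6 - 8 + \left(-8\right)^{2}\right) = 6 \left(-6 - 8 + 64\right) = 6 \cdot 50 = 300$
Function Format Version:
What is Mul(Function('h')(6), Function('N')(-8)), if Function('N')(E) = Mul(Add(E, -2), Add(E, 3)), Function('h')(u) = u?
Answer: 300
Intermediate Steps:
Function('N')(E) = Mul(Add(-2, E), Add(3, E))
Mul(Function('h')(6), Function('N')(-8)) = Mul(6, Add(-6, -8, Pow(-8, 2))) = Mul(6, Add(-6, -8, 64)) = Mul(6, 50) = 300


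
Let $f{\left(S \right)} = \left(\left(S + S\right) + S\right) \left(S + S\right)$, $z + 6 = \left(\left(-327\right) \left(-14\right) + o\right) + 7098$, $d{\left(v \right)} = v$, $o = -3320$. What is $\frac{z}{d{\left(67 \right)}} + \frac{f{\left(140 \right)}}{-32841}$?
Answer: $\frac{88781050}{733449} \approx 121.05$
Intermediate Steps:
$z = 8350$ ($z = -6 + \left(\left(\left(-327\right) \left(-14\right) - 3320\right) + 7098\right) = -6 + \left(\left(4578 - 3320\right) + 7098\right) = -6 + \left(1258 + 7098\right) = -6 + 8356 = 8350$)
$f{\left(S \right)} = 6 S^{2}$ ($f{\left(S \right)} = \left(2 S + S\right) 2 S = 3 S 2 S = 6 S^{2}$)
$\frac{z}{d{\left(67 \right)}} + \frac{f{\left(140 \right)}}{-32841} = \frac{8350}{67} + \frac{6 \cdot 140^{2}}{-32841} = 8350 \cdot \frac{1}{67} + 6 \cdot 19600 \left(- \frac{1}{32841}\right) = \frac{8350}{67} + 117600 \left(- \frac{1}{32841}\right) = \frac{8350}{67} - \frac{39200}{10947} = \frac{88781050}{733449}$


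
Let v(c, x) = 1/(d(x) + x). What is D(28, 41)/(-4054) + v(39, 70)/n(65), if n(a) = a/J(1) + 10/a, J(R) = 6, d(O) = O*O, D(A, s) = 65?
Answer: -138268819/8633580830 ≈ -0.016015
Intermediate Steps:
d(O) = O²
v(c, x) = 1/(x + x²) (v(c, x) = 1/(x² + x) = 1/(x + x²))
n(a) = 10/a + a/6 (n(a) = a/6 + 10/a = 10/a + a/6)
D(28, 41)/(-4054) + v(39, 70)/n(65) = 65/(-4054) + (1/(70*(1 + 70)))/(10/65 + (⅙)*65) = 65*(-1/4054) + ((1/70)/71)/(10*(1/65) + 65/6) = -65/4054 + ((1/70)*(1/71))/(2/13 + 65/6) = -65/4054 + 1/(4970*(857/78)) = -65/4054 + (1/4970)*(78/857) = -65/4054 + 39/2129645 = -138268819/8633580830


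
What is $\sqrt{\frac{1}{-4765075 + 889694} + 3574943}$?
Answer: $\frac{3 \sqrt{5965617768472963938}}{3875381} \approx 1890.8$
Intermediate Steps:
$\sqrt{\frac{1}{-4765075 + 889694} + 3574943} = \sqrt{\frac{1}{-3875381} + 3574943} = \sqrt{- \frac{1}{3875381} + 3574943} = \sqrt{\frac{13854266178282}{3875381}} = \frac{3 \sqrt{5965617768472963938}}{3875381}$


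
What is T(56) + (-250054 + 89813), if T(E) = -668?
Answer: -160909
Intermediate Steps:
T(56) + (-250054 + 89813) = -668 + (-250054 + 89813) = -668 - 160241 = -160909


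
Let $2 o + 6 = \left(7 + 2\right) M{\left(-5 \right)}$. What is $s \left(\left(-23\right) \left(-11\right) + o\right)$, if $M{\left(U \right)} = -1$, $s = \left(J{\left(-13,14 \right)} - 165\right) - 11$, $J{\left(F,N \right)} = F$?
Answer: $- \frac{92799}{2} \approx -46400.0$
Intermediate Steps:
$s = -189$ ($s = \left(-13 - 165\right) - 11 = -178 - 11 = -189$)
$o = - \frac{15}{2}$ ($o = -3 + \frac{\left(7 + 2\right) \left(-1\right)}{2} = -3 + \frac{9 \left(-1\right)}{2} = -3 + \frac{1}{2} \left(-9\right) = -3 - \frac{9}{2} = - \frac{15}{2} \approx -7.5$)
$s \left(\left(-23\right) \left(-11\right) + o\right) = - 189 \left(\left(-23\right) \left(-11\right) - \frac{15}{2}\right) = - 189 \left(253 - \frac{15}{2}\right) = \left(-189\right) \frac{491}{2} = - \frac{92799}{2}$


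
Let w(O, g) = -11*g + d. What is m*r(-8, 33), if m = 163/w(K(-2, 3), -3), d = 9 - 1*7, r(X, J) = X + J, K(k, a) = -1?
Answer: 815/7 ≈ 116.43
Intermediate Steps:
r(X, J) = J + X
d = 2 (d = 9 - 7 = 2)
w(O, g) = 2 - 11*g (w(O, g) = -11*g + 2 = 2 - 11*g)
m = 163/35 (m = 163/(2 - 11*(-3)) = 163/(2 + 33) = 163/35 ≈ 4.6571)
m*r(-8, 33) = 163*(33 - 8)/35 = (163/35)*25 = 815/7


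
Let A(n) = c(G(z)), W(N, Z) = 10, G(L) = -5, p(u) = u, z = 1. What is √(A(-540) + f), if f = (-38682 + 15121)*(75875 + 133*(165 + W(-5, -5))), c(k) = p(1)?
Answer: I*√2336073149 ≈ 48333.0*I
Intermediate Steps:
c(k) = 1
A(n) = 1
f = -2336073150 (f = (-38682 + 15121)*(75875 + 133*(165 + 10)) = -23561*(75875 + 133*175) = -23561*(75875 + 23275) = -23561*99150 = -2336073150)
√(A(-540) + f) = √(1 - 2336073150) = √(-2336073149) = I*√2336073149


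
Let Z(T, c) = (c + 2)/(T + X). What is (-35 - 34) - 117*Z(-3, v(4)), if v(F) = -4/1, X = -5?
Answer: -393/4 ≈ -98.250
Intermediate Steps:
v(F) = -4 (v(F) = -4*1 = -4)
Z(T, c) = (2 + c)/(-5 + T) (Z(T, c) = (c + 2)/(T - 5) = (2 + c)/(-5 + T))
(-35 - 34) - 117*Z(-3, v(4)) = (-35 - 34) - 117*(2 - 4)/(-5 - 3) = -69 - 117*(-2)/(-8) = -69 - (-117)*(-2)/8 = -69 - 117*1/4 = -69 - 117/4 = -393/4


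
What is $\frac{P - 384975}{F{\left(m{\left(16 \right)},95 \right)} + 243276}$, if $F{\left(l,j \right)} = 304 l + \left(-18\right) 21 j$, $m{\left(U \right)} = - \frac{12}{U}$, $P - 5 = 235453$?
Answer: $- \frac{49839}{69046} \approx -0.72182$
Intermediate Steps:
$P = 235458$ ($P = 5 + 235453 = 235458$)
$F{\left(l,j \right)} = - 378 j + 304 l$ ($F{\left(l,j \right)} = 304 l - 378 j = - 378 j + 304 l$)
$\frac{P - 384975}{F{\left(m{\left(16 \right)},95 \right)} + 243276} = \frac{235458 - 384975}{\left(\left(-378\right) 95 + 304 \left(- \frac{12}{16}\right)\right) + 243276} = - \frac{149517}{\left(-35910 + 304 \left(\left(-12\right) \frac{1}{16}\right)\right) + 243276} = - \frac{149517}{\left(-35910 + 304 \left(- \frac{3}{4}\right)\right) + 243276} = - \frac{149517}{\left(-35910 - 228\right) + 243276} = - \frac{149517}{-36138 + 243276} = - \frac{149517}{207138} = \left(-149517\right) \frac{1}{207138} = - \frac{49839}{69046}$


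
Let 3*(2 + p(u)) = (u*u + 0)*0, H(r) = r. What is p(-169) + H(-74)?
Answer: -76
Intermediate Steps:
p(u) = -2 (p(u) = -2 + ((u*u + 0)*0)/3 = -2 + ((u² + 0)*0)/3 = -2 + (u²*0)/3 = -2 + (⅓)*0 = -2 + 0 = -2)
p(-169) + H(-74) = -2 - 74 = -76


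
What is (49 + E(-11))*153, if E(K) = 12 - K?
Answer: 11016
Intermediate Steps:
(49 + E(-11))*153 = (49 + (12 - 1*(-11)))*153 = (49 + (12 + 11))*153 = (49 + 23)*153 = 72*153 = 11016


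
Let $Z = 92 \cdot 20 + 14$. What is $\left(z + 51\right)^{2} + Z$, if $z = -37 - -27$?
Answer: $3535$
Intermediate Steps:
$z = -10$ ($z = -37 + 27 = -10$)
$Z = 1854$ ($Z = 1840 + 14 = 1854$)
$\left(z + 51\right)^{2} + Z = \left(-10 + 51\right)^{2} + 1854 = 41^{2} + 1854 = 1681 + 1854 = 3535$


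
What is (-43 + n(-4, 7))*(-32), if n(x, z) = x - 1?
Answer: 1536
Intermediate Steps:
n(x, z) = -1 + x
(-43 + n(-4, 7))*(-32) = (-43 + (-1 - 4))*(-32) = (-43 - 5)*(-32) = -48*(-32) = 1536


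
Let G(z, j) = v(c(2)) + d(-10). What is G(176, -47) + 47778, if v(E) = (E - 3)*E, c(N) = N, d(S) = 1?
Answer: 47777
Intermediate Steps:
v(E) = E*(-3 + E) (v(E) = (-3 + E)*E = E*(-3 + E))
G(z, j) = -1 (G(z, j) = 2*(-3 + 2) + 1 = 2*(-1) + 1 = -2 + 1 = -1)
G(176, -47) + 47778 = -1 + 47778 = 47777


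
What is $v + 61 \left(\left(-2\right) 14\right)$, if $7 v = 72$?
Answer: $- \frac{11884}{7} \approx -1697.7$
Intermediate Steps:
$v = \frac{72}{7}$ ($v = \frac{1}{7} \cdot 72 = \frac{72}{7} \approx 10.286$)
$v + 61 \left(\left(-2\right) 14\right) = \frac{72}{7} + 61 \left(\left(-2\right) 14\right) = \frac{72}{7} + 61 \left(-28\right) = \frac{72}{7} - 1708 = - \frac{11884}{7}$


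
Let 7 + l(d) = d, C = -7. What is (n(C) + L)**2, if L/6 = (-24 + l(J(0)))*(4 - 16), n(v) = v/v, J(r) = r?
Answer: 4986289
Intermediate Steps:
l(d) = -7 + d
n(v) = 1
L = 2232 (L = 6*((-24 + (-7 + 0))*(4 - 16)) = 6*((-24 - 7)*(-12)) = 6*(-31*(-12)) = 6*372 = 2232)
(n(C) + L)**2 = (1 + 2232)**2 = 2233**2 = 4986289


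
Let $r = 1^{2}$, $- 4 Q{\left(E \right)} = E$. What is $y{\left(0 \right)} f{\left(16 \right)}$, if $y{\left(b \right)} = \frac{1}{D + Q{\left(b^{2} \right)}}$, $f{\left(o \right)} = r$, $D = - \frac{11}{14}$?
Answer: $- \frac{14}{11} \approx -1.2727$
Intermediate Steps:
$Q{\left(E \right)} = - \frac{E}{4}$
$D = - \frac{11}{14}$ ($D = \left(-11\right) \frac{1}{14} = - \frac{11}{14} \approx -0.78571$)
$r = 1$
$f{\left(o \right)} = 1$
$y{\left(b \right)} = \frac{1}{- \frac{11}{14} - \frac{b^{2}}{4}}$
$y{\left(0 \right)} f{\left(16 \right)} = - \frac{28}{22 + 7 \cdot 0^{2}} \cdot 1 = - \frac{28}{22 + 7 \cdot 0} \cdot 1 = - \frac{28}{22 + 0} \cdot 1 = - \frac{28}{22} \cdot 1 = \left(-28\right) \frac{1}{22} \cdot 1 = \left(- \frac{14}{11}\right) 1 = - \frac{14}{11}$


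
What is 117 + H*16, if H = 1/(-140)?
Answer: 4091/35 ≈ 116.89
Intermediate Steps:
H = -1/140 ≈ -0.0071429
117 + H*16 = 117 - 1/140*16 = 117 - 4/35 = 4091/35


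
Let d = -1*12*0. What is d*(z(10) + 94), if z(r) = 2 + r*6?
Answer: 0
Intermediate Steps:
d = 0 (d = -12*0 = 0)
z(r) = 2 + 6*r
d*(z(10) + 94) = 0*((2 + 6*10) + 94) = 0*((2 + 60) + 94) = 0*(62 + 94) = 0*156 = 0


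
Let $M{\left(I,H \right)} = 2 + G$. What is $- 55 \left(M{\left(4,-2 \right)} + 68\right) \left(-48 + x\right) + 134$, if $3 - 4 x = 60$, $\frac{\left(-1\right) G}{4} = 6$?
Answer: $\frac{315253}{2} \approx 1.5763 \cdot 10^{5}$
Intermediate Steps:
$G = -24$ ($G = \left(-4\right) 6 = -24$)
$M{\left(I,H \right)} = -22$ ($M{\left(I,H \right)} = 2 - 24 = -22$)
$x = - \frac{57}{4}$ ($x = \frac{3}{4} - 15 = - \frac{57}{4} \approx -14.25$)
$- 55 \left(M{\left(4,-2 \right)} + 68\right) \left(-48 + x\right) + 134 = - 55 \left(-22 + 68\right) \left(-48 - \frac{57}{4}\right) + 134 = - 55 \cdot 46 \left(- \frac{249}{4}\right) + 134 = \left(-55\right) \left(- \frac{5727}{2}\right) + 134 = \frac{314985}{2} + 134 = \frac{315253}{2}$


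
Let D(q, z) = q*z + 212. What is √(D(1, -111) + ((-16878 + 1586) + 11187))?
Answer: 2*I*√1001 ≈ 63.277*I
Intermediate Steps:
D(q, z) = 212 + q*z
√(D(1, -111) + ((-16878 + 1586) + 11187)) = √((212 + 1*(-111)) + ((-16878 + 1586) + 11187)) = √((212 - 111) + (-15292 + 11187)) = √(101 - 4105) = √(-4004) = 2*I*√1001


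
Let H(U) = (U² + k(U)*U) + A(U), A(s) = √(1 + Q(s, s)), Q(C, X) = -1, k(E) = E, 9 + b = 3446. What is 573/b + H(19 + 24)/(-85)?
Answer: -12661321/292145 ≈ -43.339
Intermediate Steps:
b = 3437 (b = -9 + 3446 = 3437)
A(s) = 0 (A(s) = √(1 - 1) = √0 = 0)
H(U) = 2*U² (H(U) = (U² + U*U) + 0 = (U² + U²) + 0 = 2*U² + 0 = 2*U²)
573/b + H(19 + 24)/(-85) = 573/3437 + (2*(19 + 24)²)/(-85) = 573*(1/3437) + (2*43²)*(-1/85) = 573/3437 + (2*1849)*(-1/85) = 573/3437 + 3698*(-1/85) = 573/3437 - 3698/85 = -12661321/292145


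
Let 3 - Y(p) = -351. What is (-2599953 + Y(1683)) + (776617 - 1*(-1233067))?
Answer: -589915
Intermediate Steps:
Y(p) = 354 (Y(p) = 3 - 1*(-351) = 3 + 351 = 354)
(-2599953 + Y(1683)) + (776617 - 1*(-1233067)) = (-2599953 + 354) + (776617 - 1*(-1233067)) = -2599599 + (776617 + 1233067) = -2599599 + 2009684 = -589915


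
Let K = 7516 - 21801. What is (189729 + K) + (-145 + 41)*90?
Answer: 166084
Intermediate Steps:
K = -14285
(189729 + K) + (-145 + 41)*90 = (189729 - 14285) + (-145 + 41)*90 = 175444 - 104*90 = 175444 - 9360 = 166084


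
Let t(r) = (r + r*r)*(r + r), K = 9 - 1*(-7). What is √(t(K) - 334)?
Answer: 3*√930 ≈ 91.488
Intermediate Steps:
K = 16 (K = 9 + 7 = 16)
t(r) = 2*r*(r + r²) (t(r) = (r + r²)*(2*r) = 2*r*(r + r²))
√(t(K) - 334) = √(2*16²*(1 + 16) - 334) = √(2*256*17 - 334) = √(8704 - 334) = √8370 = 3*√930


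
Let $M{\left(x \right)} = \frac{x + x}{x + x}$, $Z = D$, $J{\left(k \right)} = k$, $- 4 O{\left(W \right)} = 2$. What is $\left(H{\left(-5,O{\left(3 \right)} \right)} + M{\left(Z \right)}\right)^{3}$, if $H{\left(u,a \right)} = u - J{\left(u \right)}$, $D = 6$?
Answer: $1$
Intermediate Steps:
$O{\left(W \right)} = - \frac{1}{2}$ ($O{\left(W \right)} = \left(- \frac{1}{4}\right) 2 = - \frac{1}{2}$)
$Z = 6$
$H{\left(u,a \right)} = 0$ ($H{\left(u,a \right)} = u - u = 0$)
$M{\left(x \right)} = 1$ ($M{\left(x \right)} = \frac{2 x}{2 x} = 2 x \frac{1}{2 x} = 1$)
$\left(H{\left(-5,O{\left(3 \right)} \right)} + M{\left(Z \right)}\right)^{3} = \left(0 + 1\right)^{3} = 1^{3} = 1$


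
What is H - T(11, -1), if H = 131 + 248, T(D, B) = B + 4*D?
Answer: 336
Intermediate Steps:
H = 379
H - T(11, -1) = 379 - (-1 + 4*11) = 379 - (-1 + 44) = 379 - 1*43 = 379 - 43 = 336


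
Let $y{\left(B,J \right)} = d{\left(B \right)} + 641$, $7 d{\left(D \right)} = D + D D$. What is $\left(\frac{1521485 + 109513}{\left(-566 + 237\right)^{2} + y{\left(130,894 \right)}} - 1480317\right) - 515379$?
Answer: $- \frac{777521444499}{389602} \approx -1.9957 \cdot 10^{6}$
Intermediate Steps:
$d{\left(D \right)} = \frac{D}{7} + \frac{D^{2}}{7}$ ($d{\left(D \right)} = \frac{D + D D}{7} = \frac{D + D^{2}}{7} = \frac{D}{7} + \frac{D^{2}}{7}$)
$y{\left(B,J \right)} = 641 + \frac{B \left(1 + B\right)}{7}$ ($y{\left(B,J \right)} = \frac{B \left(1 + B\right)}{7} + 641 = 641 + \frac{B \left(1 + B\right)}{7}$)
$\left(\frac{1521485 + 109513}{\left(-566 + 237\right)^{2} + y{\left(130,894 \right)}} - 1480317\right) - 515379 = \left(\frac{1521485 + 109513}{\left(-566 + 237\right)^{2} + \left(641 + \frac{1}{7} \cdot 130 \left(1 + 130\right)\right)} - 1480317\right) - 515379 = \left(\frac{1630998}{\left(-329\right)^{2} + \left(641 + \frac{1}{7} \cdot 130 \cdot 131\right)} - 1480317\right) - 515379 = \left(\frac{1630998}{108241 + \left(641 + \frac{17030}{7}\right)} - 1480317\right) - 515379 = \left(\frac{1630998}{108241 + \frac{21517}{7}} - 1480317\right) - 515379 = \left(\frac{1630998}{\frac{779204}{7}} - 1480317\right) - 515379 = \left(1630998 \cdot \frac{7}{779204} - 1480317\right) - 515379 = \left(\frac{5708493}{389602} - 1480317\right) - 515379 = - \frac{576728755341}{389602} - 515379 = - \frac{777521444499}{389602}$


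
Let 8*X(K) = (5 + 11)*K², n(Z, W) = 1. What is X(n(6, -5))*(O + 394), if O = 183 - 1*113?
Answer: 928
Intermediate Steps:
O = 70 (O = 183 - 113 = 70)
X(K) = 2*K² (X(K) = ((5 + 11)*K²)/8 = (16*K²)/8 = 2*K²)
X(n(6, -5))*(O + 394) = (2*1²)*(70 + 394) = (2*1)*464 = 2*464 = 928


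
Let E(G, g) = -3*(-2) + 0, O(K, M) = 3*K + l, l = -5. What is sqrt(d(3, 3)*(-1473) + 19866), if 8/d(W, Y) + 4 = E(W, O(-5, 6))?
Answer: sqrt(13974) ≈ 118.21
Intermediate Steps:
O(K, M) = -5 + 3*K (O(K, M) = 3*K - 5 = -5 + 3*K)
E(G, g) = 6 (E(G, g) = 6 + 0 = 6)
d(W, Y) = 4 (d(W, Y) = 8/(-4 + 6) = 8/2 = 8*(1/2) = 4)
sqrt(d(3, 3)*(-1473) + 19866) = sqrt(4*(-1473) + 19866) = sqrt(-5892 + 19866) = sqrt(13974)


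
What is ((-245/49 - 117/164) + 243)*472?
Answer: 4591970/41 ≈ 1.1200e+5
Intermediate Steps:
((-245/49 - 117/164) + 243)*472 = ((-245*1/49 - 117*1/164) + 243)*472 = ((-5 - 117/164) + 243)*472 = (-937/164 + 243)*472 = (38915/164)*472 = 4591970/41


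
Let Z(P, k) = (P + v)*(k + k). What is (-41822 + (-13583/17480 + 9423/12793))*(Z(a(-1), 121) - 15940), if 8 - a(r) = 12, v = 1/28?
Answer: 2212673151550007169/3130702960 ≈ 7.0677e+8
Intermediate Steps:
v = 1/28 ≈ 0.035714
a(r) = -4 (a(r) = 8 - 1*12 = 8 - 12 = -4)
Z(P, k) = 2*k*(1/28 + P) (Z(P, k) = (P + 1/28)*(k + k) = (1/28 + P)*(2*k) = 2*k*(1/28 + P))
(-41822 + (-13583/17480 + 9423/12793))*(Z(a(-1), 121) - 15940) = (-41822 + (-13583/17480 + 9423/12793))*((1/14)*121*(1 + 28*(-4)) - 15940) = (-41822 + (-13583*1/17480 + 9423*(1/12793)))*((1/14)*121*(1 - 112) - 15940) = (-41822 + (-13583/17480 + 9423/12793))*((1/14)*121*(-111) - 15940) = (-41822 - 9053279/223621640)*(-13431/14 - 15940) = -9352313281359/223621640*(-236591/14) = 2212673151550007169/3130702960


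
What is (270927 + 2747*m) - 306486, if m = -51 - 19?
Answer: -227849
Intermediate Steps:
m = -70
(270927 + 2747*m) - 306486 = (270927 + 2747*(-70)) - 306486 = (270927 - 192290) - 306486 = 78637 - 306486 = -227849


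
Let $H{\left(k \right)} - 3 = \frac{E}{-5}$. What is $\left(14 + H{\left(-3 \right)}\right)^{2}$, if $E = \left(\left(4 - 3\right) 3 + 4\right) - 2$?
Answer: $256$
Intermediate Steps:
$E = 5$ ($E = \left(1 \cdot 3 + 4\right) - 2 = \left(3 + 4\right) - 2 = 7 - 2 = 5$)
$H{\left(k \right)} = 2$ ($H{\left(k \right)} = 3 + \frac{5}{-5} = 3 + 5 \left(- \frac{1}{5}\right) = 3 - 1 = 2$)
$\left(14 + H{\left(-3 \right)}\right)^{2} = \left(14 + 2\right)^{2} = 16^{2} = 256$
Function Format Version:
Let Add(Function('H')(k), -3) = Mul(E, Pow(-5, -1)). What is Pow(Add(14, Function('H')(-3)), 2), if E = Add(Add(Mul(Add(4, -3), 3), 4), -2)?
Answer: 256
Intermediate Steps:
E = 5 (E = Add(Add(Mul(1, 3), 4), -2) = Add(Add(3, 4), -2) = Add(7, -2) = 5)
Function('H')(k) = 2 (Function('H')(k) = Add(3, Mul(5, Pow(-5, -1))) = Add(3, Mul(5, Rational(-1, 5))) = Add(3, -1) = 2)
Pow(Add(14, Function('H')(-3)), 2) = Pow(Add(14, 2), 2) = Pow(16, 2) = 256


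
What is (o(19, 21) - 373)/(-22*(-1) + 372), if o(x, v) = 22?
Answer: -351/394 ≈ -0.89086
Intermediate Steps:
(o(19, 21) - 373)/(-22*(-1) + 372) = (22 - 373)/(-22*(-1) + 372) = -351/(22 + 372) = -351/394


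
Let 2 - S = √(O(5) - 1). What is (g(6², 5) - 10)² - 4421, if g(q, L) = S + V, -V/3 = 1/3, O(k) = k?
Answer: -4300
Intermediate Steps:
V = -1 (V = -3/3 = -3*⅓ = -1)
S = 0 (S = 2 - √(5 - 1) = 2 - √4 = 2 - 1*2 = 2 - 2 = 0)
g(q, L) = -1 (g(q, L) = 0 - 1 = -1)
(g(6², 5) - 10)² - 4421 = (-1 - 10)² - 4421 = (-11)² - 4421 = 121 - 4421 = -4300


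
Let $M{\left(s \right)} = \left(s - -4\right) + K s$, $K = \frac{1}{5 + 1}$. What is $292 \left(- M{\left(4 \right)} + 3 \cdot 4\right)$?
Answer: $\frac{2920}{3} \approx 973.33$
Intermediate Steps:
$K = \frac{1}{6} \approx 0.16667$
$M{\left(s \right)} = 4 + \frac{7 s}{6}$ ($M{\left(s \right)} = \left(s - -4\right) + \frac{s}{6} = \left(s + 4\right) + \frac{s}{6} = \left(4 + s\right) + \frac{s}{6} = 4 + \frac{7 s}{6}$)
$292 \left(- M{\left(4 \right)} + 3 \cdot 4\right) = 292 \left(- (4 + \frac{7}{6} \cdot 4) + 3 \cdot 4\right) = 292 \left(- (4 + \frac{14}{3}) + 12\right) = 292 \left(\left(-1\right) \frac{26}{3} + 12\right) = 292 \left(- \frac{26}{3} + 12\right) = 292 \cdot \frac{10}{3} = \frac{2920}{3}$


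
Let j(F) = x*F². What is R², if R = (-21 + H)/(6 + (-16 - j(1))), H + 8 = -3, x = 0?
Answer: 256/25 ≈ 10.240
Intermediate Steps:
H = -11 (H = -8 - 3 = -11)
j(F) = 0 (j(F) = 0*F² = 0)
R = 16/5 (R = (-21 - 11)/(6 + (-16 - 1*0)) = -32/(6 + (-16 + 0)) = -32/(6 - 16) = -32/(-10) = -32*(-⅒) = 16/5 ≈ 3.2000)
R² = (16/5)² = 256/25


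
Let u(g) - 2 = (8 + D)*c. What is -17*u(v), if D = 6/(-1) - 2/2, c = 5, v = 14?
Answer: -119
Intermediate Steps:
D = -7 (D = 6*(-1) - 2*½ = -6 - 1 = -7)
u(g) = 7 (u(g) = 2 + (8 - 7)*5 = 2 + 1*5 = 2 + 5 = 7)
-17*u(v) = -17*7 = -119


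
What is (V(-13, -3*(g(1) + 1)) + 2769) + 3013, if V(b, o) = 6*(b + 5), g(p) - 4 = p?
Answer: 5734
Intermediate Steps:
g(p) = 4 + p
V(b, o) = 30 + 6*b (V(b, o) = 6*(5 + b) = 30 + 6*b)
(V(-13, -3*(g(1) + 1)) + 2769) + 3013 = ((30 + 6*(-13)) + 2769) + 3013 = ((30 - 78) + 2769) + 3013 = (-48 + 2769) + 3013 = 2721 + 3013 = 5734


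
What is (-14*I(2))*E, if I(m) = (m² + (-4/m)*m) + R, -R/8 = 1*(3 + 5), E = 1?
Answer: 896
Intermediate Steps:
R = -64 (R = -8*(3 + 5) = -8*8 = -64)
I(m) = -68 + m² (I(m) = (m² + (-4/m)*m) - 64 = (m² - 4) - 64 = (-4 + m²) - 64 = -68 + m²)
(-14*I(2))*E = -14*(-68 + 2²)*1 = -14*(-68 + 4)*1 = -14*(-64)*1 = 896*1 = 896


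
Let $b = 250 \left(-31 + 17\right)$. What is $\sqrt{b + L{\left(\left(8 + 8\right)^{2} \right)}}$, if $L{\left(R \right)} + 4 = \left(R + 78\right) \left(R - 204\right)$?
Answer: $2 \sqrt{3466} \approx 117.75$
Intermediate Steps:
$L{\left(R \right)} = -4 + \left(-204 + R\right) \left(78 + R\right)$ ($L{\left(R \right)} = -4 + \left(R + 78\right) \left(R - 204\right) = -4 + \left(78 + R\right) \left(-204 + R\right) = -4 + \left(-204 + R\right) \left(78 + R\right)$)
$b = -3500$ ($b = 250 \left(-14\right) = -3500$)
$\sqrt{b + L{\left(\left(8 + 8\right)^{2} \right)}} = \sqrt{-3500 - \left(15916 - \left(8 + 8\right)^{4} + 126 \left(8 + 8\right)^{2}\right)} = \sqrt{-3500 - \left(15916 - 65536 + 32256\right)} = \sqrt{-3500 - \left(48172 - 65536\right)} = \sqrt{-3500 - -17364} = \sqrt{-3500 + 17364} = \sqrt{13864} = 2 \sqrt{3466}$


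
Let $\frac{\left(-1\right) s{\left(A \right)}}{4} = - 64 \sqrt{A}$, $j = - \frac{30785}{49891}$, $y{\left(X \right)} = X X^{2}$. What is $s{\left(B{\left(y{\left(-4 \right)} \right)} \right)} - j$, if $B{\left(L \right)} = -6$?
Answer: $\frac{30785}{49891} + 256 i \sqrt{6} \approx 0.61705 + 627.07 i$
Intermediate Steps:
$y{\left(X \right)} = X^{3}$
$j = - \frac{30785}{49891}$ ($j = \left(-30785\right) \frac{1}{49891} = - \frac{30785}{49891} \approx -0.61705$)
$s{\left(A \right)} = 256 \sqrt{A}$ ($s{\left(A \right)} = - 4 \left(- 64 \sqrt{A}\right) = 256 \sqrt{A}$)
$s{\left(B{\left(y{\left(-4 \right)} \right)} \right)} - j = 256 \sqrt{-6} - - \frac{30785}{49891} = 256 i \sqrt{6} + \frac{30785}{49891} = \frac{30785}{49891} + 256 i \sqrt{6}$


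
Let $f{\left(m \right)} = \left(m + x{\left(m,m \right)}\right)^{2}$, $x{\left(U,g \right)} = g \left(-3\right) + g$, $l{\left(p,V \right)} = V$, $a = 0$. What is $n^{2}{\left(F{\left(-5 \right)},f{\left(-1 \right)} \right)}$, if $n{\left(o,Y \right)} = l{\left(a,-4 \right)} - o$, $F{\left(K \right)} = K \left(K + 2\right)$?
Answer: $361$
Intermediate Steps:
$F{\left(K \right)} = K \left(2 + K\right)$
$x{\left(U,g \right)} = - 2 g$ ($x{\left(U,g \right)} = - 3 g + g = - 2 g$)
$f{\left(m \right)} = m^{2}$ ($f{\left(m \right)} = \left(m - 2 m\right)^{2} = \left(- m\right)^{2} = m^{2}$)
$n{\left(o,Y \right)} = -4 - o$
$n^{2}{\left(F{\left(-5 \right)},f{\left(-1 \right)} \right)} = \left(-4 - - 5 \left(2 - 5\right)\right)^{2} = \left(-4 - \left(-5\right) \left(-3\right)\right)^{2} = \left(-4 - 15\right)^{2} = \left(-19\right)^{2} = 361$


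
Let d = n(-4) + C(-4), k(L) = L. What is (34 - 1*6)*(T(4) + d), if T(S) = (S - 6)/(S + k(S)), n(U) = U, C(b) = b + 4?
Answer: -119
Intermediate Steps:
C(b) = 4 + b
d = -4 (d = -4 + (4 - 4) = -4 + 0 = -4)
T(S) = (-6 + S)/(2*S) (T(S) = (S - 6)/(S + S) = (-6 + S)/((2*S)) = (-6 + S)*(1/(2*S)) = (-6 + S)/(2*S))
(34 - 1*6)*(T(4) + d) = (34 - 1*6)*((½)*(-6 + 4)/4 - 4) = (34 - 6)*((½)*(¼)*(-2) - 4) = 28*(-¼ - 4) = 28*(-17/4) = -119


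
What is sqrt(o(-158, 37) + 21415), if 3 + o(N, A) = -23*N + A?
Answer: 3*sqrt(2787) ≈ 158.38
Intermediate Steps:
o(N, A) = -3 + A - 23*N (o(N, A) = -3 + (-23*N + A) = -3 + (A - 23*N) = -3 + A - 23*N)
sqrt(o(-158, 37) + 21415) = sqrt((-3 + 37 - 23*(-158)) + 21415) = sqrt((-3 + 37 + 3634) + 21415) = sqrt(3668 + 21415) = sqrt(25083) = 3*sqrt(2787)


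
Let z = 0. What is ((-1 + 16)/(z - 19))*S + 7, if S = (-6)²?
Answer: -407/19 ≈ -21.421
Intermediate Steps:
S = 36
((-1 + 16)/(z - 19))*S + 7 = ((-1 + 16)/(0 - 19))*36 + 7 = (15/(-19))*36 + 7 = (15*(-1/19))*36 + 7 = -15/19*36 + 7 = -540/19 + 7 = -407/19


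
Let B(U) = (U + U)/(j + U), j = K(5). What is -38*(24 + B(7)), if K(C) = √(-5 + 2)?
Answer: 76*(-12*√3 + 91*I)/(√3 - 7*I) ≈ -983.62 + 17.72*I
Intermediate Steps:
K(C) = I*√3 (K(C) = √(-3) = I*√3)
j = I*√3 ≈ 1.732*I
B(U) = 2*U/(U + I*√3) (B(U) = (U + U)/(I*√3 + U) = (2*U)/(U + I*√3) = 2*U/(U + I*√3))
-38*(24 + B(7)) = -38*(24 + 2*7/(7 + I*√3)) = -38*(24 + 14/(7 + I*√3)) = -912 - 532/(7 + I*√3)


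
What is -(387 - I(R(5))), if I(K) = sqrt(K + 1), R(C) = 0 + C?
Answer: -387 + sqrt(6) ≈ -384.55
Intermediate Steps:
R(C) = C
I(K) = sqrt(1 + K)
-(387 - I(R(5))) = -(387 - sqrt(1 + 5)) = -(387 - sqrt(6)) = -387 + sqrt(6)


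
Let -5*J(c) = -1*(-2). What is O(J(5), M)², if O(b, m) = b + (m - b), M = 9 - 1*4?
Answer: 25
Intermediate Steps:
J(c) = -⅖ (J(c) = -(-1)*(-2)/5 = -⅕*2 = -⅖)
M = 5 (M = 9 - 4 = 5)
O(b, m) = m
O(J(5), M)² = 5² = 25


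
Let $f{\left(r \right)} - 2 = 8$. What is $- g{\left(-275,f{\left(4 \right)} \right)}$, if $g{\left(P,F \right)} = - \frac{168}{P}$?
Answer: $- \frac{168}{275} \approx -0.61091$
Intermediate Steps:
$f{\left(r \right)} = 10$ ($f{\left(r \right)} = 2 + 8 = 10$)
$- g{\left(-275,f{\left(4 \right)} \right)} = - \frac{-168}{-275} = - \frac{\left(-168\right) \left(-1\right)}{275} = \left(-1\right) \frac{168}{275} = - \frac{168}{275}$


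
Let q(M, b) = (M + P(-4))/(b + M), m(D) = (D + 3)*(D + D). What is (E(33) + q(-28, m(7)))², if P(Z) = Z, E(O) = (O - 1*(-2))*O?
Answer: 65334889/49 ≈ 1.3334e+6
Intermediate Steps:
E(O) = O*(2 + O) (E(O) = (O + 2)*O = (2 + O)*O = O*(2 + O))
m(D) = 2*D*(3 + D) (m(D) = (3 + D)*(2*D) = 2*D*(3 + D))
q(M, b) = (-4 + M)/(M + b) (q(M, b) = (M - 4)/(b + M) = (-4 + M)/(M + b))
(E(33) + q(-28, m(7)))² = (33*(2 + 33) + (-4 - 28)/(-28 + 2*7*(3 + 7)))² = (33*35 - 32/(-28 + 2*7*10))² = (1155 - 32/(-28 + 140))² = (1155 - 32/112)² = (1155 + (1/112)*(-32))² = (1155 - 2/7)² = (8083/7)² = 65334889/49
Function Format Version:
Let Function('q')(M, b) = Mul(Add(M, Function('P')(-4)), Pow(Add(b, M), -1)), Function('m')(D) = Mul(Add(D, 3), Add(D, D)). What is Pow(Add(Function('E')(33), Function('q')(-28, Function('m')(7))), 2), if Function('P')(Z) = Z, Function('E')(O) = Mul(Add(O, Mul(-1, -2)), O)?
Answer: Rational(65334889, 49) ≈ 1.3334e+6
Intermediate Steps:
Function('E')(O) = Mul(O, Add(2, O)) (Function('E')(O) = Mul(Add(O, 2), O) = Mul(Add(2, O), O) = Mul(O, Add(2, O)))
Function('m')(D) = Mul(2, D, Add(3, D)) (Function('m')(D) = Mul(Add(3, D), Mul(2, D)) = Mul(2, D, Add(3, D)))
Function('q')(M, b) = Mul(Pow(Add(M, b), -1), Add(-4, M)) (Function('q')(M, b) = Mul(Add(M, -4), Pow(Add(b, M), -1)) = Mul(Add(-4, M), Pow(Add(M, b), -1)) = Mul(Pow(Add(M, b), -1), Add(-4, M)))
Pow(Add(Function('E')(33), Function('q')(-28, Function('m')(7))), 2) = Pow(Add(Mul(33, Add(2, 33)), Mul(Pow(Add(-28, Mul(2, 7, Add(3, 7))), -1), Add(-4, -28))), 2) = Pow(Add(Mul(33, 35), Mul(Pow(Add(-28, Mul(2, 7, 10)), -1), -32)), 2) = Pow(Add(1155, Mul(Pow(Add(-28, 140), -1), -32)), 2) = Pow(Add(1155, Mul(Pow(112, -1), -32)), 2) = Pow(Add(1155, Mul(Rational(1, 112), -32)), 2) = Pow(Add(1155, Rational(-2, 7)), 2) = Pow(Rational(8083, 7), 2) = Rational(65334889, 49)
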